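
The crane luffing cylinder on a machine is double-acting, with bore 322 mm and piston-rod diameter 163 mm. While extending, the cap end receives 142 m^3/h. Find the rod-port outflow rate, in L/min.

Q_out ≈ 1760 L/min

Cap-side area A_cap = π/4 × (322 mm)² = 81430 mm^2
Rod-side annular area A_ann = π/4 × (322² − 163²) = 60570 mm^2
Piston speed v = Q_in/A_cap; rod-end outflow Q_out = v × A_ann = Q_in × A_ann/A_cap.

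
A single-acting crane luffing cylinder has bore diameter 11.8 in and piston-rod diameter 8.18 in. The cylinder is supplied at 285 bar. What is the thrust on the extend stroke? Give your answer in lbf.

Cap-side area A_cap = π/4 × (11.8 in)² = 109.4 in^2
F = P × A_cap = 285 bar × A_cap

F ≈ 4.52e5 lbf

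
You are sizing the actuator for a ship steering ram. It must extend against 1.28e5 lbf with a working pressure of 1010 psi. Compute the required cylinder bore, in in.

Extension force acts on the full piston face: F = P × (π/4)D².
D = √(4F / (πP)) = √(4 × 1.28e5 lbf / (π × 1010 psi))

D ≈ 12.7 in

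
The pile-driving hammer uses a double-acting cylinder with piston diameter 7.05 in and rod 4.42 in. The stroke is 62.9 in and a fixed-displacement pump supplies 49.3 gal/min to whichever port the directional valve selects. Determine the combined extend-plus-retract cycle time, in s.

Cap-side area A_cap = π/4 × (7.05 in)² = 39.04 in^2
Rod-side annular area A_ann = π/4 × (7.05² − 4.42²) = 23.69 in^2
t_ext = A_cap·L/Q = 12.94 s
t_ret = A_ann·L/Q = 7.851 s
t_cycle = t_ext + t_ret

t ≈ 20.8 s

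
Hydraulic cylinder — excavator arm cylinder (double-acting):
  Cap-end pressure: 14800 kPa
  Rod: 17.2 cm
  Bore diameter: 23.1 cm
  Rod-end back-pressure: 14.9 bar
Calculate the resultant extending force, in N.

F ≈ 5.92e5 N

Cap-side area A_cap = π/4 × (23.1 cm)² = 419.1 cm^2
Rod-side annular area A_ann = π/4 × (23.1² − 17.2²) = 186.7 cm^2
Net thrust = P_cap·A_cap − P_rod·A_ann = 6.203e5 N − 27820 N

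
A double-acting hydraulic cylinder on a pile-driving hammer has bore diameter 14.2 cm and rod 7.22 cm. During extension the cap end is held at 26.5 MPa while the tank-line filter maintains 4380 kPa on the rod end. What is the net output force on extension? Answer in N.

Cap-side area A_cap = π/4 × (14.2 cm)² = 158.4 cm^2
Rod-side annular area A_ann = π/4 × (14.2² − 7.22²) = 117.4 cm^2
Net thrust = P_cap·A_cap − P_rod·A_ann = 4.197e5 N − 51430 N

F ≈ 3.68e5 N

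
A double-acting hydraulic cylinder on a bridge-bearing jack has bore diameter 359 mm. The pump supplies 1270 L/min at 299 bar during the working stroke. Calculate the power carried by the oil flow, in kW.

W ≈ 633 kW

Hydraulic power = P × Q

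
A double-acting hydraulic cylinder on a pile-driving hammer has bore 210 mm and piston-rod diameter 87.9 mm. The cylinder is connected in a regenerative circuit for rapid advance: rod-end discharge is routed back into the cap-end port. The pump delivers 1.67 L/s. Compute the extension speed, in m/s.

v ≈ 0.275 m/s

In regeneration the rod-end outflow joins the pump flow into the cap end, so the net volume the pump must supply per unit advance equals the rod cross-section area.
Rod cross-section A_rod = π/4 × (87.9 mm)² = 6068 mm^2
v = Q_pump / A_rod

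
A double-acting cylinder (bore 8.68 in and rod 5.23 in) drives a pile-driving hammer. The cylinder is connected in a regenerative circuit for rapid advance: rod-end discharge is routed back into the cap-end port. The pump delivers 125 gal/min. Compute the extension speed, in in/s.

v ≈ 22.4 in/s

In regeneration the rod-end outflow joins the pump flow into the cap end, so the net volume the pump must supply per unit advance equals the rod cross-section area.
Rod cross-section A_rod = π/4 × (5.23 in)² = 21.48 in^2
v = Q_pump / A_rod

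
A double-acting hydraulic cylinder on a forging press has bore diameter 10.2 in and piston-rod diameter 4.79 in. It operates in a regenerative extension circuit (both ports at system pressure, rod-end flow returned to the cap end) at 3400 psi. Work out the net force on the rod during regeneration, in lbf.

With equal pressure on both faces, forces on the annular region cancel; the net push is pressure × rod cross-section.
Rod cross-section A_rod = π/4 × (4.79 in)² = 18.02 in^2
F = P × A_rod

F ≈ 61300 lbf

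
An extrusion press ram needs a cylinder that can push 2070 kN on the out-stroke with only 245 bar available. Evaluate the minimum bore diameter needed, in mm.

Extension force acts on the full piston face: F = P × (π/4)D².
D = √(4F / (πP)) = √(4 × 2070 kN / (π × 245 bar))

D ≈ 328 mm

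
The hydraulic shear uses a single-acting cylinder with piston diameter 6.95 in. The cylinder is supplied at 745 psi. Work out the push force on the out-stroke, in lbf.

Cap-side area A_cap = π/4 × (6.95 in)² = 37.94 in^2
F = P × A_cap = 745 psi × A_cap

F ≈ 28300 lbf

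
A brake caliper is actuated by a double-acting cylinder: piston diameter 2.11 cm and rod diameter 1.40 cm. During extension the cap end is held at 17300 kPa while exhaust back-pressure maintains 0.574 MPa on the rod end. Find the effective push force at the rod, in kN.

Cap-side area A_cap = π/4 × (2.11 cm)² = 3.497 cm^2
Rod-side annular area A_ann = π/4 × (2.11² − 1.40²) = 1.957 cm^2
Net thrust = P_cap·A_cap − P_rod·A_ann = 6.049 kN − 0.1123 kN

F ≈ 5.94 kN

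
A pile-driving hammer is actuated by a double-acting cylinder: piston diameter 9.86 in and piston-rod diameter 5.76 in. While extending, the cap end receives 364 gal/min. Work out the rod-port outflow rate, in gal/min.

Q_out ≈ 240 gal/min

Cap-side area A_cap = π/4 × (9.86 in)² = 76.36 in^2
Rod-side annular area A_ann = π/4 × (9.86² − 5.76²) = 50.30 in^2
Piston speed v = Q_in/A_cap; rod-end outflow Q_out = v × A_ann = Q_in × A_ann/A_cap.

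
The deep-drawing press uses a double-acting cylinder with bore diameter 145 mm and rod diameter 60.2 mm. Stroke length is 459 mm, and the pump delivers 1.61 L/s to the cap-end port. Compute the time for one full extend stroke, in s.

Cap-side area A_cap = π/4 × (145 mm)² = 16510 mm^2
Swept volume V = A × L; t = V / Q = A·L / Q

t ≈ 4.71 s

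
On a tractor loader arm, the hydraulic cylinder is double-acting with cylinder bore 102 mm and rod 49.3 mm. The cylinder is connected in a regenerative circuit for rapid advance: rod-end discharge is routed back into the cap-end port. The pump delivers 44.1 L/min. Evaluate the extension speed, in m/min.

In regeneration the rod-end outflow joins the pump flow into the cap end, so the net volume the pump must supply per unit advance equals the rod cross-section area.
Rod cross-section A_rod = π/4 × (49.3 mm)² = 1909 mm^2
v = Q_pump / A_rod

v ≈ 23.1 m/min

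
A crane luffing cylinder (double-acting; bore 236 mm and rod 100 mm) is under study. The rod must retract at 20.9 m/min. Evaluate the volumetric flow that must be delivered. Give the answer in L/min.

Q ≈ 750 L/min

Rod-side annular area A_ann = π/4 × (236² − 100²) = 35890 mm^2
Q = A × v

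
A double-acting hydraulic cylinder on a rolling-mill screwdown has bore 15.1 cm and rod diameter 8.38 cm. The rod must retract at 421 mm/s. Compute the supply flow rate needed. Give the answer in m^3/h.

Q ≈ 18.8 m^3/h

Rod-side annular area A_ann = π/4 × (15.1² − 8.38²) = 123.9 cm^2
Q = A × v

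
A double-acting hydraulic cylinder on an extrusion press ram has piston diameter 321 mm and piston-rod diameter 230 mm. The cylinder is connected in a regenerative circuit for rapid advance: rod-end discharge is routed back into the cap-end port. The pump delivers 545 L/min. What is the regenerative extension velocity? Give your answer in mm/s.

In regeneration the rod-end outflow joins the pump flow into the cap end, so the net volume the pump must supply per unit advance equals the rod cross-section area.
Rod cross-section A_rod = π/4 × (230 mm)² = 41550 mm^2
v = Q_pump / A_rod

v ≈ 219 mm/s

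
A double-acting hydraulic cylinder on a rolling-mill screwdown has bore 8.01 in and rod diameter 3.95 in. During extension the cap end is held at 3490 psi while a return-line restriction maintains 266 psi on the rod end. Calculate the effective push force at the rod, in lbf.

Cap-side area A_cap = π/4 × (8.01 in)² = 50.39 in^2
Rod-side annular area A_ann = π/4 × (8.01² − 3.95²) = 38.14 in^2
Net thrust = P_cap·A_cap − P_rod·A_ann = 1.759e5 lbf − 10140 lbf

F ≈ 1.66e5 lbf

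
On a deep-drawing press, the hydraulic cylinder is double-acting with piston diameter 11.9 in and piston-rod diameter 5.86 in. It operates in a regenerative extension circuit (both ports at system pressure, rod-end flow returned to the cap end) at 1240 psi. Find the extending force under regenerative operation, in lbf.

F ≈ 33400 lbf

With equal pressure on both faces, forces on the annular region cancel; the net push is pressure × rod cross-section.
Rod cross-section A_rod = π/4 × (5.86 in)² = 26.97 in^2
F = P × A_rod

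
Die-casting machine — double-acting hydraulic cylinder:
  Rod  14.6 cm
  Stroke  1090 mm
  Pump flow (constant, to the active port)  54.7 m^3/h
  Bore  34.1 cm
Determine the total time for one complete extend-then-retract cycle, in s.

t ≈ 11.9 s

Cap-side area A_cap = π/4 × (34.1 cm)² = 913.3 cm^2
Rod-side annular area A_ann = π/4 × (34.1² − 14.6²) = 745.9 cm^2
t_ext = A_cap·L/Q = 6.551 s
t_ret = A_ann·L/Q = 5.351 s
t_cycle = t_ext + t_ret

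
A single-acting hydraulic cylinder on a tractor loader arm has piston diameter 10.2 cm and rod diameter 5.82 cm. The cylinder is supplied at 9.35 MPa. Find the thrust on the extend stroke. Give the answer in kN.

Cap-side area A_cap = π/4 × (10.2 cm)² = 81.71 cm^2
F = P × A_cap = 9.35 MPa × A_cap

F ≈ 76.4 kN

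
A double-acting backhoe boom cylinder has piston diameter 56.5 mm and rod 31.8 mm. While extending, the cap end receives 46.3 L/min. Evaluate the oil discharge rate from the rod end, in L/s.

Cap-side area A_cap = π/4 × (56.5 mm)² = 2507 mm^2
Rod-side annular area A_ann = π/4 × (56.5² − 31.8²) = 1713 mm^2
Piston speed v = Q_in/A_cap; rod-end outflow Q_out = v × A_ann = Q_in × A_ann/A_cap.

Q_out ≈ 0.527 L/s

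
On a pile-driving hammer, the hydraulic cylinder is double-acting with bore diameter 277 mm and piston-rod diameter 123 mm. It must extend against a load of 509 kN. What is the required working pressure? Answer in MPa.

Cap-side area A_cap = π/4 × (277 mm)² = 60260 mm^2
P = F / A = 509 kN / A

P ≈ 8.45 MPa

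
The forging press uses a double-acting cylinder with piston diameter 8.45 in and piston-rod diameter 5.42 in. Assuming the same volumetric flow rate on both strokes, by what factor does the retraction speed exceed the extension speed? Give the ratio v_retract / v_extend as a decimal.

v_ret/v_ext ≈ 1.70

Cap-side area A_cap = π/4 × (8.45 in)² = 56.08 in^2
Rod-side annular area A_ann = π/4 × (8.45² − 5.42²) = 33.01 in^2
For equal Q, v ∝ 1/A, so v_ret/v_ext = A_cap/A_ann.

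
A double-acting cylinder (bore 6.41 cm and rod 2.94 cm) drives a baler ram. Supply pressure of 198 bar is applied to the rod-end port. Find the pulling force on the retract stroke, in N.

Rod-side annular area A_ann = π/4 × (6.41² − 2.94²) = 25.48 cm^2
On retraction the pressure acts on the annular area (bore minus rod).
F = P × A_ann

F ≈ 50500 N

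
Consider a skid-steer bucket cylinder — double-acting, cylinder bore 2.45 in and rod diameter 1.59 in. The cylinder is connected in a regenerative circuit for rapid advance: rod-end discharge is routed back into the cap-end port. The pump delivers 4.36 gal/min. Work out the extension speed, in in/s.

v ≈ 8.45 in/s

In regeneration the rod-end outflow joins the pump flow into the cap end, so the net volume the pump must supply per unit advance equals the rod cross-section area.
Rod cross-section A_rod = π/4 × (1.59 in)² = 1.986 in^2
v = Q_pump / A_rod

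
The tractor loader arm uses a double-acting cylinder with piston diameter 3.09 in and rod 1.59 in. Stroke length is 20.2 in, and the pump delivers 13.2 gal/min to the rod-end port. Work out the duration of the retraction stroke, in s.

Rod-side annular area A_ann = π/4 × (3.09² − 1.59²) = 5.513 in^2
Swept volume V = A × L; t = V / Q = A·L / Q

t ≈ 2.19 s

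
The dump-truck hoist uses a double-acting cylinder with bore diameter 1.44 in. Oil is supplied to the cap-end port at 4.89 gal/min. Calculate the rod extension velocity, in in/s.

Cap-side area A_cap = π/4 × (1.44 in)² = 1.629 in^2
v = Q / A

v ≈ 11.6 in/s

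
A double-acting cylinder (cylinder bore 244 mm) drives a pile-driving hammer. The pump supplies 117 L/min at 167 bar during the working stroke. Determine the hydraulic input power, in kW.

Hydraulic power = P × Q

W ≈ 32.6 kW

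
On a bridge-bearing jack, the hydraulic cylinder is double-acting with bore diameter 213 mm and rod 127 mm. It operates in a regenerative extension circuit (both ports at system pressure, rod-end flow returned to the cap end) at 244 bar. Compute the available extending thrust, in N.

F ≈ 3.09e5 N

With equal pressure on both faces, forces on the annular region cancel; the net push is pressure × rod cross-section.
Rod cross-section A_rod = π/4 × (127 mm)² = 12670 mm^2
F = P × A_rod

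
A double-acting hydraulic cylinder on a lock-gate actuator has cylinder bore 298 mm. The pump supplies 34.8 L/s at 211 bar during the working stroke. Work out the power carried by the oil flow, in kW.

Hydraulic power = P × Q

W ≈ 734 kW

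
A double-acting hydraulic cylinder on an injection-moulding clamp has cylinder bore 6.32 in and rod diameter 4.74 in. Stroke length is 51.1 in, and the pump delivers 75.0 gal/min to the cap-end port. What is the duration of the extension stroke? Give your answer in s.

Cap-side area A_cap = π/4 × (6.32 in)² = 31.37 in^2
Swept volume V = A × L; t = V / Q = A·L / Q

t ≈ 5.55 s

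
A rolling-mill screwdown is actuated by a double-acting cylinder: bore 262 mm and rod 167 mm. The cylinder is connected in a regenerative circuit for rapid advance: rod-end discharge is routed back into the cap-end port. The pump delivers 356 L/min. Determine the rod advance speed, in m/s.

In regeneration the rod-end outflow joins the pump flow into the cap end, so the net volume the pump must supply per unit advance equals the rod cross-section area.
Rod cross-section A_rod = π/4 × (167 mm)² = 21900 mm^2
v = Q_pump / A_rod

v ≈ 0.271 m/s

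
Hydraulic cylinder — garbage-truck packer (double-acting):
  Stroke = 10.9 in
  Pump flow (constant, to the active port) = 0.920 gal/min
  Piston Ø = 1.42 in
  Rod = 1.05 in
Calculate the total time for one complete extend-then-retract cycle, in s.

t ≈ 7.08 s

Cap-side area A_cap = π/4 × (1.42 in)² = 1.584 in^2
Rod-side annular area A_ann = π/4 × (1.42² − 1.05²) = 0.7178 in^2
t_ext = A_cap·L/Q = 4.874 s
t_ret = A_ann·L/Q = 2.209 s
t_cycle = t_ext + t_ret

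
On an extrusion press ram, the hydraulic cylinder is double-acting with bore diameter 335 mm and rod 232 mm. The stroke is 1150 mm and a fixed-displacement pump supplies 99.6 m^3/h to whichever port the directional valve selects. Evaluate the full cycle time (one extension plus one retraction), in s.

Cap-side area A_cap = π/4 × (335 mm)² = 88140 mm^2
Rod-side annular area A_ann = π/4 × (335² − 232²) = 45870 mm^2
t_ext = A_cap·L/Q = 3.664 s
t_ret = A_ann·L/Q = 1.907 s
t_cycle = t_ext + t_ret

t ≈ 5.57 s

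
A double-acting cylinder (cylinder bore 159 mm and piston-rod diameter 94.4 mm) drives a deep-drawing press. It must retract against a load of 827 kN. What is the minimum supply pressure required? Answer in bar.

Rod-side annular area A_ann = π/4 × (159² − 94.4²) = 12860 mm^2
Retraction: pressure acts on the annular area.
P = F / A = 827 kN / A

P ≈ 643 bar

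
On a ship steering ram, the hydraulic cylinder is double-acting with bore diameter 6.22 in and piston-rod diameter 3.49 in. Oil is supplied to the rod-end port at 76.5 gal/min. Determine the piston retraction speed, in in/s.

v ≈ 14.1 in/s

Rod-side annular area A_ann = π/4 × (6.22² − 3.49²) = 20.82 in^2
Flow into the rod-end port fills the annular volume.
v = Q / A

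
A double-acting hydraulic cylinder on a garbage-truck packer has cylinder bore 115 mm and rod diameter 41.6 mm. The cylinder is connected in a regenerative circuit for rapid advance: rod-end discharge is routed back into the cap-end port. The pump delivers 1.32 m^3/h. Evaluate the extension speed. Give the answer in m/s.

In regeneration the rod-end outflow joins the pump flow into the cap end, so the net volume the pump must supply per unit advance equals the rod cross-section area.
Rod cross-section A_rod = π/4 × (41.6 mm)² = 1359 mm^2
v = Q_pump / A_rod

v ≈ 0.270 m/s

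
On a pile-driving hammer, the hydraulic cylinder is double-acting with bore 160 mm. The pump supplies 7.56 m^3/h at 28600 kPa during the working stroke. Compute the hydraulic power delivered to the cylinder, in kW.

W ≈ 60.1 kW

Hydraulic power = P × Q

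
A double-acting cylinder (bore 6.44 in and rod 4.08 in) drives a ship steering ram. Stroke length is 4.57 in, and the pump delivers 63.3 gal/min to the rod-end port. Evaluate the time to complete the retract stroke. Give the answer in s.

Rod-side annular area A_ann = π/4 × (6.44² − 4.08²) = 19.50 in^2
Swept volume V = A × L; t = V / Q = A·L / Q

t ≈ 0.366 s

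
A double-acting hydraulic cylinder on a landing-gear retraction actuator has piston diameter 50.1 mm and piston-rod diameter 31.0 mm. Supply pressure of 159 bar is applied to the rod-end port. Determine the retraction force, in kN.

Rod-side annular area A_ann = π/4 × (50.1² − 31.0²) = 1217 mm^2
On retraction the pressure acts on the annular area (bore minus rod).
F = P × A_ann

F ≈ 19.3 kN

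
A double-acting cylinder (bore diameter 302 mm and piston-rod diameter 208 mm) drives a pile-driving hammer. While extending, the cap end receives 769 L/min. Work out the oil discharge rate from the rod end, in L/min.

Cap-side area A_cap = π/4 × (302 mm)² = 71630 mm^2
Rod-side annular area A_ann = π/4 × (302² − 208²) = 37650 mm^2
Piston speed v = Q_in/A_cap; rod-end outflow Q_out = v × A_ann = Q_in × A_ann/A_cap.

Q_out ≈ 404 L/min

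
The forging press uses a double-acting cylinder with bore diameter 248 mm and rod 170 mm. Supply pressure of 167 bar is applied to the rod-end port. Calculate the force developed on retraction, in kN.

Rod-side annular area A_ann = π/4 × (248² − 170²) = 25610 mm^2
On retraction the pressure acts on the annular area (bore minus rod).
F = P × A_ann

F ≈ 428 kN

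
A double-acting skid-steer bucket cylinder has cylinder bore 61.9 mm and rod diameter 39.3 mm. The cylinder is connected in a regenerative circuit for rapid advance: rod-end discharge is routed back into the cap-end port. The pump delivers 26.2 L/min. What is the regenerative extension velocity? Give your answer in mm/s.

In regeneration the rod-end outflow joins the pump flow into the cap end, so the net volume the pump must supply per unit advance equals the rod cross-section area.
Rod cross-section A_rod = π/4 × (39.3 mm)² = 1213 mm^2
v = Q_pump / A_rod

v ≈ 360 mm/s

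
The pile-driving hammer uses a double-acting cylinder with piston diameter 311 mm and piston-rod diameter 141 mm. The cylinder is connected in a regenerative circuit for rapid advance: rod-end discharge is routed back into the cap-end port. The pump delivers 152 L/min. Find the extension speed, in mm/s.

In regeneration the rod-end outflow joins the pump flow into the cap end, so the net volume the pump must supply per unit advance equals the rod cross-section area.
Rod cross-section A_rod = π/4 × (141 mm)² = 15610 mm^2
v = Q_pump / A_rod

v ≈ 162 mm/s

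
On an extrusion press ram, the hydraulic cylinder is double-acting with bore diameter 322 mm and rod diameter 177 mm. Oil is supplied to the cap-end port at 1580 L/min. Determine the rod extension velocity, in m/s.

Cap-side area A_cap = π/4 × (322 mm)² = 81430 mm^2
v = Q / A

v ≈ 0.323 m/s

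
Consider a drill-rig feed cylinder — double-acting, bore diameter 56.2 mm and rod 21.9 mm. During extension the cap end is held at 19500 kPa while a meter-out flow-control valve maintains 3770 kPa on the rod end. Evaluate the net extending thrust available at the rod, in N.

F ≈ 40400 N

Cap-side area A_cap = π/4 × (56.2 mm)² = 2481 mm^2
Rod-side annular area A_ann = π/4 × (56.2² − 21.9²) = 2104 mm^2
Net thrust = P_cap·A_cap − P_rod·A_ann = 48370 N − 7932 N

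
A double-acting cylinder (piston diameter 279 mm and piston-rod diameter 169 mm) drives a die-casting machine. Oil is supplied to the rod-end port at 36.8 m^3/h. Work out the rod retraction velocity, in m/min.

Rod-side annular area A_ann = π/4 × (279² − 169²) = 38700 mm^2
Flow into the rod-end port fills the annular volume.
v = Q / A

v ≈ 15.8 m/min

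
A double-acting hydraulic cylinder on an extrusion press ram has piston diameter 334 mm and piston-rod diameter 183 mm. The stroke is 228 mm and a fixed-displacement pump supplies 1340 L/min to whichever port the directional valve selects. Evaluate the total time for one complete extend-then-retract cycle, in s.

Cap-side area A_cap = π/4 × (334 mm)² = 87620 mm^2
Rod-side annular area A_ann = π/4 × (334² − 183²) = 61310 mm^2
t_ext = A_cap·L/Q = 0.8945 s
t_ret = A_ann·L/Q = 0.6259 s
t_cycle = t_ext + t_ret

t ≈ 1.52 s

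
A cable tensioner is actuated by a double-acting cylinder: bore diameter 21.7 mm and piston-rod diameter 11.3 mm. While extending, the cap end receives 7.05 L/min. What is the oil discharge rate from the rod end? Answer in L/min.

Q_out ≈ 5.14 L/min

Cap-side area A_cap = π/4 × (21.7 mm)² = 369.8 mm^2
Rod-side annular area A_ann = π/4 × (21.7² − 11.3²) = 269.5 mm^2
Piston speed v = Q_in/A_cap; rod-end outflow Q_out = v × A_ann = Q_in × A_ann/A_cap.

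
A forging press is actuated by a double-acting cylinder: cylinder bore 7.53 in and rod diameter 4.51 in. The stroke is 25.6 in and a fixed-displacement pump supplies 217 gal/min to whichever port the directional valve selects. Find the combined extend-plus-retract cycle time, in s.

t ≈ 2.24 s

Cap-side area A_cap = π/4 × (7.53 in)² = 44.53 in^2
Rod-side annular area A_ann = π/4 × (7.53² − 4.51²) = 28.56 in^2
t_ext = A_cap·L/Q = 1.365 s
t_ret = A_ann·L/Q = 0.8751 s
t_cycle = t_ext + t_ret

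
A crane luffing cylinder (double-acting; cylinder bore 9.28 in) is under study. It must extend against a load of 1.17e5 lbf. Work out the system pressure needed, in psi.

P ≈ 1730 psi

Cap-side area A_cap = π/4 × (9.28 in)² = 67.64 in^2
P = F / A = 1.17e5 lbf / A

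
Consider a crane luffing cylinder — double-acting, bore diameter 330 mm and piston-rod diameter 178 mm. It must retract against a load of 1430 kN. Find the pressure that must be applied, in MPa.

P ≈ 23.6 MPa

Rod-side annular area A_ann = π/4 × (330² − 178²) = 60650 mm^2
Retraction: pressure acts on the annular area.
P = F / A = 1430 kN / A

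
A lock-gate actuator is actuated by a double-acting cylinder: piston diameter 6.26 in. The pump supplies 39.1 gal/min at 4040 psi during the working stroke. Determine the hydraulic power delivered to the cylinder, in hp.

Hydraulic power = P × Q

W ≈ 92.1 hp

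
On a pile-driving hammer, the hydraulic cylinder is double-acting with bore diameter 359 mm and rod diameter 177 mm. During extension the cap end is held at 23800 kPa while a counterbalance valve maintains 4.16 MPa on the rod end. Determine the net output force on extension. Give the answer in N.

F ≈ 2.09e6 N

Cap-side area A_cap = π/4 × (359 mm)² = 1.012e5 mm^2
Rod-side annular area A_ann = π/4 × (359² − 177²) = 76620 mm^2
Net thrust = P_cap·A_cap − P_rod·A_ann = 2.409e6 N − 3.187e5 N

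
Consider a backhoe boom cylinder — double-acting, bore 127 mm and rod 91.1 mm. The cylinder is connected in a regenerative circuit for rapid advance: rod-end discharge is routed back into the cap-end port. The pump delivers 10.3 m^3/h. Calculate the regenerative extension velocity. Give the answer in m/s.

v ≈ 0.439 m/s

In regeneration the rod-end outflow joins the pump flow into the cap end, so the net volume the pump must supply per unit advance equals the rod cross-section area.
Rod cross-section A_rod = π/4 × (91.1 mm)² = 6518 mm^2
v = Q_pump / A_rod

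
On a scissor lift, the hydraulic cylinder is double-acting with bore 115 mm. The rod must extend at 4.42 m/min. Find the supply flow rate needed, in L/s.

Cap-side area A_cap = π/4 × (115 mm)² = 10390 mm^2
Q = A × v

Q ≈ 0.765 L/s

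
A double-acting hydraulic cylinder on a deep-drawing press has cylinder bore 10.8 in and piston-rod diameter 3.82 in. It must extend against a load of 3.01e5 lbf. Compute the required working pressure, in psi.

P ≈ 3290 psi

Cap-side area A_cap = π/4 × (10.8 in)² = 91.61 in^2
P = F / A = 3.01e5 lbf / A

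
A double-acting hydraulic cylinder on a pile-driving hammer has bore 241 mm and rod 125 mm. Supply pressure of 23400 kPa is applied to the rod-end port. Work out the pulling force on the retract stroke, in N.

Rod-side annular area A_ann = π/4 × (241² − 125²) = 33340 mm^2
On retraction the pressure acts on the annular area (bore minus rod).
F = P × A_ann

F ≈ 7.80e5 N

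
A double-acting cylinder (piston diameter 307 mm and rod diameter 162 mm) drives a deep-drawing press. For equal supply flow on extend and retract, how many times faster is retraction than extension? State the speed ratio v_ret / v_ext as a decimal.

v_ret/v_ext ≈ 1.39

Cap-side area A_cap = π/4 × (307 mm)² = 74020 mm^2
Rod-side annular area A_ann = π/4 × (307² − 162²) = 53410 mm^2
For equal Q, v ∝ 1/A, so v_ret/v_ext = A_cap/A_ann.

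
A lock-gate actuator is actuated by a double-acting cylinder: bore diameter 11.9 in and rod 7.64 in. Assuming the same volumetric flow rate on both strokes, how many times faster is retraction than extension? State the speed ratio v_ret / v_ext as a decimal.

Cap-side area A_cap = π/4 × (11.9 in)² = 111.2 in^2
Rod-side annular area A_ann = π/4 × (11.9² − 7.64²) = 65.38 in^2
For equal Q, v ∝ 1/A, so v_ret/v_ext = A_cap/A_ann.

v_ret/v_ext ≈ 1.70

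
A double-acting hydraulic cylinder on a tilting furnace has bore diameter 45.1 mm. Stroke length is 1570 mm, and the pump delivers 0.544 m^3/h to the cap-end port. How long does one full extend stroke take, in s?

t ≈ 16.6 s

Cap-side area A_cap = π/4 × (45.1 mm)² = 1598 mm^2
Swept volume V = A × L; t = V / Q = A·L / Q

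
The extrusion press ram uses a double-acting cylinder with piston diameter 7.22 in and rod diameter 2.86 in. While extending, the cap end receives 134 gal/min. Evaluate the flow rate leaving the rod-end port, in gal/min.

Q_out ≈ 113 gal/min

Cap-side area A_cap = π/4 × (7.22 in)² = 40.94 in^2
Rod-side annular area A_ann = π/4 × (7.22² − 2.86²) = 34.52 in^2
Piston speed v = Q_in/A_cap; rod-end outflow Q_out = v × A_ann = Q_in × A_ann/A_cap.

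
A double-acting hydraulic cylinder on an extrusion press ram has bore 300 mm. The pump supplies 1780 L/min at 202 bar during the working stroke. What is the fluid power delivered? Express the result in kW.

W ≈ 599 kW

Hydraulic power = P × Q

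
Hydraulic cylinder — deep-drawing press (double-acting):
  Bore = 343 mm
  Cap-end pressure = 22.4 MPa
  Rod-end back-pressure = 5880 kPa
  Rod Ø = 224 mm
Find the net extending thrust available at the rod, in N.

Cap-side area A_cap = π/4 × (343 mm)² = 92400 mm^2
Rod-side annular area A_ann = π/4 × (343² − 224²) = 52990 mm^2
Net thrust = P_cap·A_cap − P_rod·A_ann = 2.070e6 N − 3.116e5 N

F ≈ 1.76e6 N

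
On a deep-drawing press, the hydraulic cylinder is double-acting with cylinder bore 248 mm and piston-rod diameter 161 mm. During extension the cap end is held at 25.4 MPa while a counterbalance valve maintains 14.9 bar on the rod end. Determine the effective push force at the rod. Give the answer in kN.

Cap-side area A_cap = π/4 × (248 mm)² = 48310 mm^2
Rod-side annular area A_ann = π/4 × (248² − 161²) = 27950 mm^2
Net thrust = P_cap·A_cap − P_rod·A_ann = 1227 kN − 41.64 kN

F ≈ 1190 kN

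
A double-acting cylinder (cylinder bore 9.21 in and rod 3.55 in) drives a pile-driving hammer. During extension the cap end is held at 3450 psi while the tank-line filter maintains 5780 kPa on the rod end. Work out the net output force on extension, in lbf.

F ≈ 1.82e5 lbf

Cap-side area A_cap = π/4 × (9.21 in)² = 66.62 in^2
Rod-side annular area A_ann = π/4 × (9.21² − 3.55²) = 56.72 in^2
Net thrust = P_cap·A_cap − P_rod·A_ann = 2.298e5 lbf − 47550 lbf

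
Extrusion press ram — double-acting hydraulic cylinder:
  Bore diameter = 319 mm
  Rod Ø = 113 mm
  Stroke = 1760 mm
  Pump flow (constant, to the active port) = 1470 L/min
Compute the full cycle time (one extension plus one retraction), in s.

t ≈ 10.8 s

Cap-side area A_cap = π/4 × (319 mm)² = 79920 mm^2
Rod-side annular area A_ann = π/4 × (319² − 113²) = 69890 mm^2
t_ext = A_cap·L/Q = 5.741 s
t_ret = A_ann·L/Q = 5.021 s
t_cycle = t_ext + t_ret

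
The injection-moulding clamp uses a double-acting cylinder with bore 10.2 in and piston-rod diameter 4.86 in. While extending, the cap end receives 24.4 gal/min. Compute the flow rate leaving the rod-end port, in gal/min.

Q_out ≈ 18.9 gal/min

Cap-side area A_cap = π/4 × (10.2 in)² = 81.71 in^2
Rod-side annular area A_ann = π/4 × (10.2² − 4.86²) = 63.16 in^2
Piston speed v = Q_in/A_cap; rod-end outflow Q_out = v × A_ann = Q_in × A_ann/A_cap.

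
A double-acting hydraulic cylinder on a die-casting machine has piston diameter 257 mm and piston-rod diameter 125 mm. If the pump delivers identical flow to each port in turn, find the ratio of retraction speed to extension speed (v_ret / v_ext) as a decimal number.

v_ret/v_ext ≈ 1.31

Cap-side area A_cap = π/4 × (257 mm)² = 51870 mm^2
Rod-side annular area A_ann = π/4 × (257² − 125²) = 39600 mm^2
For equal Q, v ∝ 1/A, so v_ret/v_ext = A_cap/A_ann.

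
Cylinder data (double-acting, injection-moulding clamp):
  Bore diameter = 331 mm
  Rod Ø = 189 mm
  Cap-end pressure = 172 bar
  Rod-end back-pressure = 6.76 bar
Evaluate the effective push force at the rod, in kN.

F ≈ 1440 kN

Cap-side area A_cap = π/4 × (331 mm)² = 86050 mm^2
Rod-side annular area A_ann = π/4 × (331² − 189²) = 57990 mm^2
Net thrust = P_cap·A_cap − P_rod·A_ann = 1480 kN − 39.20 kN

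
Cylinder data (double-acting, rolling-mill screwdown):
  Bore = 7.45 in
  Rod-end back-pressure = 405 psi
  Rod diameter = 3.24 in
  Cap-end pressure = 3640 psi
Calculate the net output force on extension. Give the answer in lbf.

Cap-side area A_cap = π/4 × (7.45 in)² = 43.59 in^2
Rod-side annular area A_ann = π/4 × (7.45² − 3.24²) = 35.35 in^2
Net thrust = P_cap·A_cap − P_rod·A_ann = 1.587e5 lbf − 14320 lbf

F ≈ 1.44e5 lbf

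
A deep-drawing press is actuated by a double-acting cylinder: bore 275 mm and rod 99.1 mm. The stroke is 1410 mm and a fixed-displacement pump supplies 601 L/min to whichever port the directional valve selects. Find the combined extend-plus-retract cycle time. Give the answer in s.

Cap-side area A_cap = π/4 × (275 mm)² = 59400 mm^2
Rod-side annular area A_ann = π/4 × (275² − 99.1²) = 51680 mm^2
t_ext = A_cap·L/Q = 8.361 s
t_ret = A_ann·L/Q = 7.275 s
t_cycle = t_ext + t_ret

t ≈ 15.6 s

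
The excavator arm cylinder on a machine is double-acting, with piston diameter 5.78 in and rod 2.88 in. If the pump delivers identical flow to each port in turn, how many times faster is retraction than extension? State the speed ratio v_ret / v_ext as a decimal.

Cap-side area A_cap = π/4 × (5.78 in)² = 26.24 in^2
Rod-side annular area A_ann = π/4 × (5.78² − 2.88²) = 19.72 in^2
For equal Q, v ∝ 1/A, so v_ret/v_ext = A_cap/A_ann.

v_ret/v_ext ≈ 1.33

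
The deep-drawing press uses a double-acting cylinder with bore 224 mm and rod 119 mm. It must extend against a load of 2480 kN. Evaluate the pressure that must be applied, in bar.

P ≈ 629 bar

Cap-side area A_cap = π/4 × (224 mm)² = 39410 mm^2
P = F / A = 2480 kN / A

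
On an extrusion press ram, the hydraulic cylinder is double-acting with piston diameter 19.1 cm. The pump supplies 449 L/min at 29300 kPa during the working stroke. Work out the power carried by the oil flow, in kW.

Hydraulic power = P × Q

W ≈ 219 kW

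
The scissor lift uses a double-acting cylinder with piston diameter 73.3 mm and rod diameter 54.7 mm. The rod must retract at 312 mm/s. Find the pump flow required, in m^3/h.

Q ≈ 2.10 m^3/h

Rod-side annular area A_ann = π/4 × (73.3² − 54.7²) = 1870 mm^2
Q = A × v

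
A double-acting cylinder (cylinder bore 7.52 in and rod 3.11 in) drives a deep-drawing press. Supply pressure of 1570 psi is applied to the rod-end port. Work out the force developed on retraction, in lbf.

Rod-side annular area A_ann = π/4 × (7.52² − 3.11²) = 36.82 in^2
On retraction the pressure acts on the annular area (bore minus rod).
F = P × A_ann

F ≈ 57800 lbf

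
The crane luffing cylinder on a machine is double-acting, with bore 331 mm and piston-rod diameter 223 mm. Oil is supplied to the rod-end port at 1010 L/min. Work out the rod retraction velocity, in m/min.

v ≈ 21.5 m/min

Rod-side annular area A_ann = π/4 × (331² − 223²) = 46990 mm^2
Flow into the rod-end port fills the annular volume.
v = Q / A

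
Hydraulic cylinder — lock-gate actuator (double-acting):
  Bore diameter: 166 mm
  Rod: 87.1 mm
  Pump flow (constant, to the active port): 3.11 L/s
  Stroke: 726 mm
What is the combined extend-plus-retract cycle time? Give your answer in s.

Cap-side area A_cap = π/4 × (166 mm)² = 21640 mm^2
Rod-side annular area A_ann = π/4 × (166² − 87.1²) = 15680 mm^2
t_ext = A_cap·L/Q = 5.052 s
t_ret = A_ann·L/Q = 3.661 s
t_cycle = t_ext + t_ret

t ≈ 8.71 s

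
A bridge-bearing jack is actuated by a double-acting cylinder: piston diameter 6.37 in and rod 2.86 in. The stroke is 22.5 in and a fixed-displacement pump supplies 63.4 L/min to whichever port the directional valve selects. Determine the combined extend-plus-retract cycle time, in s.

Cap-side area A_cap = π/4 × (6.37 in)² = 31.87 in^2
Rod-side annular area A_ann = π/4 × (6.37² − 2.86²) = 25.44 in^2
t_ext = A_cap·L/Q = 11.12 s
t_ret = A_ann·L/Q = 8.879 s
t_cycle = t_ext + t_ret

t ≈ 20.0 s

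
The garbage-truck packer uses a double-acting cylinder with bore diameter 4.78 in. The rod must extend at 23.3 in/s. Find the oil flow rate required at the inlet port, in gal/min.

Q ≈ 109 gal/min

Cap-side area A_cap = π/4 × (4.78 in)² = 17.95 in^2
Q = A × v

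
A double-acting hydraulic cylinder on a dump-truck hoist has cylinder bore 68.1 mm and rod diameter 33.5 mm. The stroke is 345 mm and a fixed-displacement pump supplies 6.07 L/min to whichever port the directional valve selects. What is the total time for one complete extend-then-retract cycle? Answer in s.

Cap-side area A_cap = π/4 × (68.1 mm)² = 3642 mm^2
Rod-side annular area A_ann = π/4 × (68.1² − 33.5²) = 2761 mm^2
t_ext = A_cap·L/Q = 12.42 s
t_ret = A_ann·L/Q = 9.415 s
t_cycle = t_ext + t_ret

t ≈ 21.8 s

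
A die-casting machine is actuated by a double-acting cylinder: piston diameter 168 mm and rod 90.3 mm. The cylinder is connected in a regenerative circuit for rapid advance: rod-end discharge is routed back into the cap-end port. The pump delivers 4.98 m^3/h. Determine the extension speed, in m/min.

In regeneration the rod-end outflow joins the pump flow into the cap end, so the net volume the pump must supply per unit advance equals the rod cross-section area.
Rod cross-section A_rod = π/4 × (90.3 mm)² = 6404 mm^2
v = Q_pump / A_rod

v ≈ 13.0 m/min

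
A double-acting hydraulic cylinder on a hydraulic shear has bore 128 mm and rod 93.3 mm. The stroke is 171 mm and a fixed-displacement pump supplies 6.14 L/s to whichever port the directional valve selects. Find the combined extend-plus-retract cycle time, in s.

Cap-side area A_cap = π/4 × (128 mm)² = 12870 mm^2
Rod-side annular area A_ann = π/4 × (128² − 93.3²) = 6031 mm^2
t_ext = A_cap·L/Q = 0.3584 s
t_ret = A_ann·L/Q = 0.1680 s
t_cycle = t_ext + t_ret

t ≈ 0.526 s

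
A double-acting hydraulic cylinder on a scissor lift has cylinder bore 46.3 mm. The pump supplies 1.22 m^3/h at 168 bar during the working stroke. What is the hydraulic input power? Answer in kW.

W ≈ 5.69 kW

Hydraulic power = P × Q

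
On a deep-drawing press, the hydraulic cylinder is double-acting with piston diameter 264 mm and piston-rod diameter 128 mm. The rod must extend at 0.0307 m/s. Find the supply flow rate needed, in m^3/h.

Cap-side area A_cap = π/4 × (264 mm)² = 54740 mm^2
Q = A × v

Q ≈ 6.05 m^3/h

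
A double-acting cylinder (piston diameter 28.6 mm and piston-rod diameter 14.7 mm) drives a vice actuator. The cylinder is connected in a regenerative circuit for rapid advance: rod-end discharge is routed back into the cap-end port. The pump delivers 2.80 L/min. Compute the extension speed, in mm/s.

v ≈ 275 mm/s

In regeneration the rod-end outflow joins the pump flow into the cap end, so the net volume the pump must supply per unit advance equals the rod cross-section area.
Rod cross-section A_rod = π/4 × (14.7 mm)² = 169.7 mm^2
v = Q_pump / A_rod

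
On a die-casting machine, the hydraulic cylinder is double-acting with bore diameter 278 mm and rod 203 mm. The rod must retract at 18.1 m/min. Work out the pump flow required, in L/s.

Q ≈ 8.55 L/s

Rod-side annular area A_ann = π/4 × (278² − 203²) = 28330 mm^2
Q = A × v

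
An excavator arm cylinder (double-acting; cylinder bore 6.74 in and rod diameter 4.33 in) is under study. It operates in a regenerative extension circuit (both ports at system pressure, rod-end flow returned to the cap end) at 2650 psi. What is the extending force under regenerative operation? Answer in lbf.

With equal pressure on both faces, forces on the annular region cancel; the net push is pressure × rod cross-section.
Rod cross-section A_rod = π/4 × (4.33 in)² = 14.73 in^2
F = P × A_rod

F ≈ 39000 lbf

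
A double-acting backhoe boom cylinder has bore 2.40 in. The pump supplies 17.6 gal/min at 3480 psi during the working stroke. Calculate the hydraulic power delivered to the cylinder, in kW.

W ≈ 26.6 kW

Hydraulic power = P × Q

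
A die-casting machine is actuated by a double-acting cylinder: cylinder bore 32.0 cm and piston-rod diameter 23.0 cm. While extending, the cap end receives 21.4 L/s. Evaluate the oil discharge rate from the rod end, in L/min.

Cap-side area A_cap = π/4 × (32.0 cm)² = 804.2 cm^2
Rod-side annular area A_ann = π/4 × (32.0² − 23.0²) = 388.8 cm^2
Piston speed v = Q_in/A_cap; rod-end outflow Q_out = v × A_ann = Q_in × A_ann/A_cap.

Q_out ≈ 621 L/min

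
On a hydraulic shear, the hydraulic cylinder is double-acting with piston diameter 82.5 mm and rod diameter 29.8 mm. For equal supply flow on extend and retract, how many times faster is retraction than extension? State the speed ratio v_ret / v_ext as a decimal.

v_ret/v_ext ≈ 1.15

Cap-side area A_cap = π/4 × (82.5 mm)² = 5346 mm^2
Rod-side annular area A_ann = π/4 × (82.5² − 29.8²) = 4648 mm^2
For equal Q, v ∝ 1/A, so v_ret/v_ext = A_cap/A_ann.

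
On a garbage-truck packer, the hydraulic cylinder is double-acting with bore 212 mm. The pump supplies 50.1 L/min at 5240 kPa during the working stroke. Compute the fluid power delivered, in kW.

Hydraulic power = P × Q

W ≈ 4.38 kW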